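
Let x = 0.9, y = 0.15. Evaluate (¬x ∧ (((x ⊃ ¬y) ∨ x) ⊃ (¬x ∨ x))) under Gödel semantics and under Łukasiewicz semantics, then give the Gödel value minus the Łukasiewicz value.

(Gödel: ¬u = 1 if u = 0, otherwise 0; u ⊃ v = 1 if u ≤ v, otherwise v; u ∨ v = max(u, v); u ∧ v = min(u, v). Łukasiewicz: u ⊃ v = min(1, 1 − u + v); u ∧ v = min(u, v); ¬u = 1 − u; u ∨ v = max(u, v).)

-0.10

Gödel evaluation:
  ¬x: Gödel ¬ of 0.9 = 0 (operand ≠ 0)
  ¬y: Gödel ¬ of 0.15 = 0 (operand ≠ 0)
  (x ⊃ ¬y): 0.9 > 0, so result = 0
  ((x ⊃ ¬y) ∨ x) = max(0, 0.9) = 0.9
  ¬x: Gödel ¬ of 0.9 = 0 (operand ≠ 0)
  (¬x ∨ x) = max(0, 0.9) = 0.9
  (((x ⊃ ¬y) ∨ x) ⊃ (¬x ∨ x)): 0.9 ≤ 0.9, so result = 1
  (¬x ∧ (((x ⊃ ¬y) ∨ x) ⊃ (¬x ∨ x))) = min(0, 1) = 0
  Gödel value = 0
Łukasiewicz evaluation:
  ¬x: Łukasiewicz ¬ gives 1 − 0.9 = 0.1
  ¬y: Łukasiewicz ¬ gives 1 − 0.15 = 0.85
  (x ⊃ ¬y): min(1, 1 − 0.9 + 0.85) = 0.95
  ((x ⊃ ¬y) ∨ x) = max(0.95, 0.9) = 0.95
  ¬x: Łukasiewicz ¬ gives 1 − 0.9 = 0.1
  (¬x ∨ x) = max(0.1, 0.9) = 0.9
  (((x ⊃ ¬y) ∨ x) ⊃ (¬x ∨ x)): min(1, 1 − 0.95 + 0.9) = 0.95
  (¬x ∧ (((x ⊃ ¬y) ∨ x) ⊃ (¬x ∨ x))) = min(0.1, 0.95) = 0.1
  Łukasiewicz value = 0.1
Difference: 0 − 0.1 = -0.10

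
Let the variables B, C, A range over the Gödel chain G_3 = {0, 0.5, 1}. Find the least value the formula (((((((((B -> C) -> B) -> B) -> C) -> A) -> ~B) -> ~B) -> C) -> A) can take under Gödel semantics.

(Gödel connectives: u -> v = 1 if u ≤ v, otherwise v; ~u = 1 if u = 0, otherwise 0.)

0.00

The minimum is attained at B = 0, C = 0.5, A = 0:
  (B -> C): 0 ≤ 0.5, so result = 1
  ((B -> C) -> B): 1 > 0, so result = 0
  (((B -> C) -> B) -> B): 0 ≤ 0, so result = 1
  ((((B -> C) -> B) -> B) -> C): 1 > 0.5, so result = 0.5
  (((((B -> C) -> B) -> B) -> C) -> A): 0.5 > 0, so result = 0
  ~B: Gödel ¬ of 0 = 1 (operand is 0)
  ((((((B -> C) -> B) -> B) -> C) -> A) -> ~B): 0 ≤ 1, so result = 1
  ~B: Gödel ¬ of 0 = 1 (operand is 0)
  (((((((B -> C) -> B) -> B) -> C) -> A) -> ~B) -> ~B): 1 ≤ 1, so result = 1
  ((((((((B -> C) -> B) -> B) -> C) -> A) -> ~B) -> ~B) -> C): 1 > 0.5, so result = 0.5
  (((((((((B -> C) -> B) -> B) -> C) -> A) -> ~B) -> ~B) -> C) -> A): 0.5 > 0, so result = 0
Checking all 27 assignments confirms none give a value below 0.00.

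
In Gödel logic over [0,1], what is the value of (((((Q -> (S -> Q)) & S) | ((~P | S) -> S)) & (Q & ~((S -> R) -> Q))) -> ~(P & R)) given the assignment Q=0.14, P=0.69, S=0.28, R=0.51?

1.00

(S -> Q): 0.28 > 0.14, so result = 0.14
(Q -> (S -> Q)): 0.14 ≤ 0.14, so result = 1
((Q -> (S -> Q)) & S) = min(1, 0.28) = 0.28
~P: Gödel ¬ of 0.69 = 0 (operand ≠ 0)
(~P | S) = max(0, 0.28) = 0.28
((~P | S) -> S): 0.28 ≤ 0.28, so result = 1
(((Q -> (S -> Q)) & S) | ((~P | S) -> S)) = max(0.28, 1) = 1
(S -> R): 0.28 ≤ 0.51, so result = 1
((S -> R) -> Q): 1 > 0.14, so result = 0.14
~((S -> R) -> Q): Gödel ¬ of 0.14 = 0 (operand ≠ 0)
(Q & ~((S -> R) -> Q)) = min(0.14, 0) = 0
((((Q -> (S -> Q)) & S) | ((~P | S) -> S)) & (Q & ~((S -> R) -> Q))) = min(1, 0) = 0
(P & R) = min(0.69, 0.51) = 0.51
~(P & R): Gödel ¬ of 0.51 = 0 (operand ≠ 0)
(((((Q -> (S -> Q)) & S) | ((~P | S) -> S)) & (Q & ~((S -> R) -> Q))) -> ~(P & R)): 0 ≤ 0, so result = 1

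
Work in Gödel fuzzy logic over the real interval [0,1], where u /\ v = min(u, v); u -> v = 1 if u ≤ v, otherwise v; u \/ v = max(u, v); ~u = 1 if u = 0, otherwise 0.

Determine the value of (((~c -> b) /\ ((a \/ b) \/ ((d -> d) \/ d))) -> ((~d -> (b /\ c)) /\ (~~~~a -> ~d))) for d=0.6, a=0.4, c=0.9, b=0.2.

~c: Gödel ¬ of 0.9 = 0 (operand ≠ 0)
(~c -> b): 0 ≤ 0.2, so result = 1
(a \/ b) = max(0.4, 0.2) = 0.4
(d -> d): 0.6 ≤ 0.6, so result = 1
((d -> d) \/ d) = max(1, 0.6) = 1
((a \/ b) \/ ((d -> d) \/ d)) = max(0.4, 1) = 1
((~c -> b) /\ ((a \/ b) \/ ((d -> d) \/ d))) = min(1, 1) = 1
~d: Gödel ¬ of 0.6 = 0 (operand ≠ 0)
(b /\ c) = min(0.2, 0.9) = 0.2
(~d -> (b /\ c)): 0 ≤ 0.2, so result = 1
~a: Gödel ¬ of 0.4 = 0 (operand ≠ 0)
~~a: Gödel ¬ of 0 = 1 (operand is 0)
~~~a: Gödel ¬ of 1 = 0 (operand ≠ 0)
~~~~a: Gödel ¬ of 0 = 1 (operand is 0)
~d: Gödel ¬ of 0.6 = 0 (operand ≠ 0)
(~~~~a -> ~d): 1 > 0, so result = 0
((~d -> (b /\ c)) /\ (~~~~a -> ~d)) = min(1, 0) = 0
(((~c -> b) /\ ((a \/ b) \/ ((d -> d) \/ d))) -> ((~d -> (b /\ c)) /\ (~~~~a -> ~d))): 1 > 0, so result = 0

0.00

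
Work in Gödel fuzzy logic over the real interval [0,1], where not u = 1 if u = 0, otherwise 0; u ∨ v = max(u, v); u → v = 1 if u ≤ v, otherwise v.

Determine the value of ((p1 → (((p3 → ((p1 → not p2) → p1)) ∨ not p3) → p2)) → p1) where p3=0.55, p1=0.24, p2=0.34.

0.24

not p2: Gödel ¬ of 0.34 = 0 (operand ≠ 0)
(p1 → not p2): 0.24 > 0, so result = 0
((p1 → not p2) → p1): 0 ≤ 0.24, so result = 1
(p3 → ((p1 → not p2) → p1)): 0.55 ≤ 1, so result = 1
not p3: Gödel ¬ of 0.55 = 0 (operand ≠ 0)
((p3 → ((p1 → not p2) → p1)) ∨ not p3) = max(1, 0) = 1
(((p3 → ((p1 → not p2) → p1)) ∨ not p3) → p2): 1 > 0.34, so result = 0.34
(p1 → (((p3 → ((p1 → not p2) → p1)) ∨ not p3) → p2)): 0.24 ≤ 0.34, so result = 1
((p1 → (((p3 → ((p1 → not p2) → p1)) ∨ not p3) → p2)) → p1): 1 > 0.24, so result = 0.24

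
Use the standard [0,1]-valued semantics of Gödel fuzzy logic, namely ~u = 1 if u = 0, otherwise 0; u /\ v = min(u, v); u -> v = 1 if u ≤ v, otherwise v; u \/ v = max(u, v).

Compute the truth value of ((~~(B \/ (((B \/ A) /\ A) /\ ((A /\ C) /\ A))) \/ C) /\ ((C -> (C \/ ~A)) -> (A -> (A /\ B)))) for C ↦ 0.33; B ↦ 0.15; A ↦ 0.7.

0.15

(B \/ A) = max(0.15, 0.7) = 0.7
((B \/ A) /\ A) = min(0.7, 0.7) = 0.7
(A /\ C) = min(0.7, 0.33) = 0.33
((A /\ C) /\ A) = min(0.33, 0.7) = 0.33
(((B \/ A) /\ A) /\ ((A /\ C) /\ A)) = min(0.7, 0.33) = 0.33
(B \/ (((B \/ A) /\ A) /\ ((A /\ C) /\ A))) = max(0.15, 0.33) = 0.33
~(B \/ (((B \/ A) /\ A) /\ ((A /\ C) /\ A))): Gödel ¬ of 0.33 = 0 (operand ≠ 0)
~~(B \/ (((B \/ A) /\ A) /\ ((A /\ C) /\ A))): Gödel ¬ of 0 = 1 (operand is 0)
(~~(B \/ (((B \/ A) /\ A) /\ ((A /\ C) /\ A))) \/ C) = max(1, 0.33) = 1
~A: Gödel ¬ of 0.7 = 0 (operand ≠ 0)
(C \/ ~A) = max(0.33, 0) = 0.33
(C -> (C \/ ~A)): 0.33 ≤ 0.33, so result = 1
(A /\ B) = min(0.7, 0.15) = 0.15
(A -> (A /\ B)): 0.7 > 0.15, so result = 0.15
((C -> (C \/ ~A)) -> (A -> (A /\ B))): 1 > 0.15, so result = 0.15
((~~(B \/ (((B \/ A) /\ A) /\ ((A /\ C) /\ A))) \/ C) /\ ((C -> (C \/ ~A)) -> (A -> (A /\ B)))) = min(1, 0.15) = 0.15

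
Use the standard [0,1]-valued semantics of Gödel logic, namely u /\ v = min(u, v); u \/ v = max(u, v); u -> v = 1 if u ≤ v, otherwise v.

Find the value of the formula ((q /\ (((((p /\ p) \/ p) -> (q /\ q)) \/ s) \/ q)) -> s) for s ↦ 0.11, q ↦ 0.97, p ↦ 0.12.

(p /\ p) = min(0.12, 0.12) = 0.12
((p /\ p) \/ p) = max(0.12, 0.12) = 0.12
(q /\ q) = min(0.97, 0.97) = 0.97
(((p /\ p) \/ p) -> (q /\ q)): 0.12 ≤ 0.97, so result = 1
((((p /\ p) \/ p) -> (q /\ q)) \/ s) = max(1, 0.11) = 1
(((((p /\ p) \/ p) -> (q /\ q)) \/ s) \/ q) = max(1, 0.97) = 1
(q /\ (((((p /\ p) \/ p) -> (q /\ q)) \/ s) \/ q)) = min(0.97, 1) = 0.97
((q /\ (((((p /\ p) \/ p) -> (q /\ q)) \/ s) \/ q)) -> s): 0.97 > 0.11, so result = 0.11

0.11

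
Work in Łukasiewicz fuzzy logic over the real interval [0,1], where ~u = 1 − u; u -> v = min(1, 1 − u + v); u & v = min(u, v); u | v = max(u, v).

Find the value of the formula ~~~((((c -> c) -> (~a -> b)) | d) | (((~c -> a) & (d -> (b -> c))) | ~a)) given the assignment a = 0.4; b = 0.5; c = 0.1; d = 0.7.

0.10

(c -> c): min(1, 1 − 0.1 + 0.1) = 1
~a: Łukasiewicz ¬ gives 1 − 0.4 = 0.6
(~a -> b): min(1, 1 − 0.6 + 0.5) = 0.9
((c -> c) -> (~a -> b)): min(1, 1 − 1 + 0.9) = 0.9
(((c -> c) -> (~a -> b)) | d) = max(0.9, 0.7) = 0.9
~c: Łukasiewicz ¬ gives 1 − 0.1 = 0.9
(~c -> a): min(1, 1 − 0.9 + 0.4) = 0.5
(b -> c): min(1, 1 − 0.5 + 0.1) = 0.6
(d -> (b -> c)): min(1, 1 − 0.7 + 0.6) = 0.9
((~c -> a) & (d -> (b -> c))) = min(0.5, 0.9) = 0.5
~a: Łukasiewicz ¬ gives 1 − 0.4 = 0.6
(((~c -> a) & (d -> (b -> c))) | ~a) = max(0.5, 0.6) = 0.6
((((c -> c) -> (~a -> b)) | d) | (((~c -> a) & (d -> (b -> c))) | ~a)) = max(0.9, 0.6) = 0.9
~((((c -> c) -> (~a -> b)) | d) | (((~c -> a) & (d -> (b -> c))) | ~a)): Łukasiewicz ¬ gives 1 − 0.9 = 0.1
~~((((c -> c) -> (~a -> b)) | d) | (((~c -> a) & (d -> (b -> c))) | ~a)): Łukasiewicz ¬ gives 1 − 0.1 = 0.9
~~~((((c -> c) -> (~a -> b)) | d) | (((~c -> a) & (d -> (b -> c))) | ~a)): Łukasiewicz ¬ gives 1 − 0.9 = 0.1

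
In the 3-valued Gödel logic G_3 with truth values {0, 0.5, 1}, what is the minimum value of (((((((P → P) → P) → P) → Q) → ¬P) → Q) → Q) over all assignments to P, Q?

The minimum is attained at P = 0.5, Q = 0.5:
  (P → P): 0.5 ≤ 0.5, so result = 1
  ((P → P) → P): 1 > 0.5, so result = 0.5
  (((P → P) → P) → P): 0.5 ≤ 0.5, so result = 1
  ((((P → P) → P) → P) → Q): 1 > 0.5, so result = 0.5
  ¬P: Gödel ¬ of 0.5 = 0 (operand ≠ 0)
  (((((P → P) → P) → P) → Q) → ¬P): 0.5 > 0, so result = 0
  ((((((P → P) → P) → P) → Q) → ¬P) → Q): 0 ≤ 0.5, so result = 1
  (((((((P → P) → P) → P) → Q) → ¬P) → Q) → Q): 1 > 0.5, so result = 0.5
Checking all 9 assignments confirms none give a value below 0.50.

0.50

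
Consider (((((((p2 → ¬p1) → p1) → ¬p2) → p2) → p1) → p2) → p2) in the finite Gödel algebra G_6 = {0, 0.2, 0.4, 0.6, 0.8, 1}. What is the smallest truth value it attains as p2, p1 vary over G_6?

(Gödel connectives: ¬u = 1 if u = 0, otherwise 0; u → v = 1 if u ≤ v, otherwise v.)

0.20

The minimum is attained at p2 = 0.2, p1 = 0:
  ¬p1: Gödel ¬ of 0 = 1 (operand is 0)
  (p2 → ¬p1): 0.2 ≤ 1, so result = 1
  ((p2 → ¬p1) → p1): 1 > 0, so result = 0
  ¬p2: Gödel ¬ of 0.2 = 0 (operand ≠ 0)
  (((p2 → ¬p1) → p1) → ¬p2): 0 ≤ 0, so result = 1
  ((((p2 → ¬p1) → p1) → ¬p2) → p2): 1 > 0.2, so result = 0.2
  (((((p2 → ¬p1) → p1) → ¬p2) → p2) → p1): 0.2 > 0, so result = 0
  ((((((p2 → ¬p1) → p1) → ¬p2) → p2) → p1) → p2): 0 ≤ 0.2, so result = 1
  (((((((p2 → ¬p1) → p1) → ¬p2) → p2) → p1) → p2) → p2): 1 > 0.2, so result = 0.2
Checking all 36 assignments confirms none give a value below 0.20.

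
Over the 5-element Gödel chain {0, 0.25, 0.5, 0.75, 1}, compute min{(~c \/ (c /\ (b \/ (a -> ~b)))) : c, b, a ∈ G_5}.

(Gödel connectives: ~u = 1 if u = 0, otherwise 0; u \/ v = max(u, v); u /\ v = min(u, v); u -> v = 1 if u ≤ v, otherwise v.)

The minimum is attained at c = 0.25, b = 0, a = 0:
  ~c: Gödel ¬ of 0.25 = 0 (operand ≠ 0)
  ~b: Gödel ¬ of 0 = 1 (operand is 0)
  (a -> ~b): 0 ≤ 1, so result = 1
  (b \/ (a -> ~b)) = max(0, 1) = 1
  (c /\ (b \/ (a -> ~b))) = min(0.25, 1) = 0.25
  (~c \/ (c /\ (b \/ (a -> ~b)))) = max(0, 0.25) = 0.25
Checking all 125 assignments confirms none give a value below 0.25.

0.25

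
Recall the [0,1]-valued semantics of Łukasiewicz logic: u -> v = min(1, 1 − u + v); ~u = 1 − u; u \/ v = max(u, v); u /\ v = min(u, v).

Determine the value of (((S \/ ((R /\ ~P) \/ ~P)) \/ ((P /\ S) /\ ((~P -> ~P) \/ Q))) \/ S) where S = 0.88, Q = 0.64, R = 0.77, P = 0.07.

0.93

~P: Łukasiewicz ¬ gives 1 − 0.07 = 0.93
(R /\ ~P) = min(0.77, 0.93) = 0.77
~P: Łukasiewicz ¬ gives 1 − 0.07 = 0.93
((R /\ ~P) \/ ~P) = max(0.77, 0.93) = 0.93
(S \/ ((R /\ ~P) \/ ~P)) = max(0.88, 0.93) = 0.93
(P /\ S) = min(0.07, 0.88) = 0.07
~P: Łukasiewicz ¬ gives 1 − 0.07 = 0.93
~P: Łukasiewicz ¬ gives 1 − 0.07 = 0.93
(~P -> ~P): min(1, 1 − 0.93 + 0.93) = 1
((~P -> ~P) \/ Q) = max(1, 0.64) = 1
((P /\ S) /\ ((~P -> ~P) \/ Q)) = min(0.07, 1) = 0.07
((S \/ ((R /\ ~P) \/ ~P)) \/ ((P /\ S) /\ ((~P -> ~P) \/ Q))) = max(0.93, 0.07) = 0.93
(((S \/ ((R /\ ~P) \/ ~P)) \/ ((P /\ S) /\ ((~P -> ~P) \/ Q))) \/ S) = max(0.93, 0.88) = 0.93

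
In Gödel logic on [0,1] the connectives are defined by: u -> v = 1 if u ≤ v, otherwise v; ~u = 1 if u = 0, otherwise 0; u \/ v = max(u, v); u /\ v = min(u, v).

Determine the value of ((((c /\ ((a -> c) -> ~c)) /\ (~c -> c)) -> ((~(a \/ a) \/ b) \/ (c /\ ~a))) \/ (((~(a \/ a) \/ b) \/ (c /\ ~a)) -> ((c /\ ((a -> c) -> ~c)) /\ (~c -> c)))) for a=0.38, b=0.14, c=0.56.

(a -> c): 0.38 ≤ 0.56, so result = 1
~c: Gödel ¬ of 0.56 = 0 (operand ≠ 0)
((a -> c) -> ~c): 1 > 0, so result = 0
(c /\ ((a -> c) -> ~c)) = min(0.56, 0) = 0
~c: Gödel ¬ of 0.56 = 0 (operand ≠ 0)
(~c -> c): 0 ≤ 0.56, so result = 1
((c /\ ((a -> c) -> ~c)) /\ (~c -> c)) = min(0, 1) = 0
(a \/ a) = max(0.38, 0.38) = 0.38
~(a \/ a): Gödel ¬ of 0.38 = 0 (operand ≠ 0)
(~(a \/ a) \/ b) = max(0, 0.14) = 0.14
~a: Gödel ¬ of 0.38 = 0 (operand ≠ 0)
(c /\ ~a) = min(0.56, 0) = 0
((~(a \/ a) \/ b) \/ (c /\ ~a)) = max(0.14, 0) = 0.14
(((c /\ ((a -> c) -> ~c)) /\ (~c -> c)) -> ((~(a \/ a) \/ b) \/ (c /\ ~a))): 0 ≤ 0.14, so result = 1
(a \/ a) = max(0.38, 0.38) = 0.38
~(a \/ a): Gödel ¬ of 0.38 = 0 (operand ≠ 0)
(~(a \/ a) \/ b) = max(0, 0.14) = 0.14
~a: Gödel ¬ of 0.38 = 0 (operand ≠ 0)
(c /\ ~a) = min(0.56, 0) = 0
((~(a \/ a) \/ b) \/ (c /\ ~a)) = max(0.14, 0) = 0.14
(a -> c): 0.38 ≤ 0.56, so result = 1
~c: Gödel ¬ of 0.56 = 0 (operand ≠ 0)
((a -> c) -> ~c): 1 > 0, so result = 0
(c /\ ((a -> c) -> ~c)) = min(0.56, 0) = 0
~c: Gödel ¬ of 0.56 = 0 (operand ≠ 0)
(~c -> c): 0 ≤ 0.56, so result = 1
((c /\ ((a -> c) -> ~c)) /\ (~c -> c)) = min(0, 1) = 0
(((~(a \/ a) \/ b) \/ (c /\ ~a)) -> ((c /\ ((a -> c) -> ~c)) /\ (~c -> c))): 0.14 > 0, so result = 0
((((c /\ ((a -> c) -> ~c)) /\ (~c -> c)) -> ((~(a \/ a) \/ b) \/ (c /\ ~a))) \/ (((~(a \/ a) \/ b) \/ (c /\ ~a)) -> ((c /\ ((a -> c) -> ~c)) /\ (~c -> c)))) = max(1, 0) = 1

1.00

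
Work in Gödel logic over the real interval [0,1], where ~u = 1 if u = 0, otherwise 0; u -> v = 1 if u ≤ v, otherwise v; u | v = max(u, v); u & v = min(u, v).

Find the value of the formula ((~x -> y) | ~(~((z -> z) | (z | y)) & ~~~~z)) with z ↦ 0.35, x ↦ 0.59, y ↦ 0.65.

~x: Gödel ¬ of 0.59 = 0 (operand ≠ 0)
(~x -> y): 0 ≤ 0.65, so result = 1
(z -> z): 0.35 ≤ 0.35, so result = 1
(z | y) = max(0.35, 0.65) = 0.65
((z -> z) | (z | y)) = max(1, 0.65) = 1
~((z -> z) | (z | y)): Gödel ¬ of 1 = 0 (operand ≠ 0)
~z: Gödel ¬ of 0.35 = 0 (operand ≠ 0)
~~z: Gödel ¬ of 0 = 1 (operand is 0)
~~~z: Gödel ¬ of 1 = 0 (operand ≠ 0)
~~~~z: Gödel ¬ of 0 = 1 (operand is 0)
(~((z -> z) | (z | y)) & ~~~~z) = min(0, 1) = 0
~(~((z -> z) | (z | y)) & ~~~~z): Gödel ¬ of 0 = 1 (operand is 0)
((~x -> y) | ~(~((z -> z) | (z | y)) & ~~~~z)) = max(1, 1) = 1

1.00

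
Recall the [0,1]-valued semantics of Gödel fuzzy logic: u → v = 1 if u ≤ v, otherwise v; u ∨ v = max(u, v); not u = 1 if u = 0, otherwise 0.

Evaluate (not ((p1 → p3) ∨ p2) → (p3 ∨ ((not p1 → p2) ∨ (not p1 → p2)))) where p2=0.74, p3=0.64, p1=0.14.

(p1 → p3): 0.14 ≤ 0.64, so result = 1
((p1 → p3) ∨ p2) = max(1, 0.74) = 1
not ((p1 → p3) ∨ p2): Gödel ¬ of 1 = 0 (operand ≠ 0)
not p1: Gödel ¬ of 0.14 = 0 (operand ≠ 0)
(not p1 → p2): 0 ≤ 0.74, so result = 1
not p1: Gödel ¬ of 0.14 = 0 (operand ≠ 0)
(not p1 → p2): 0 ≤ 0.74, so result = 1
((not p1 → p2) ∨ (not p1 → p2)) = max(1, 1) = 1
(p3 ∨ ((not p1 → p2) ∨ (not p1 → p2))) = max(0.64, 1) = 1
(not ((p1 → p3) ∨ p2) → (p3 ∨ ((not p1 → p2) ∨ (not p1 → p2)))): 0 ≤ 1, so result = 1

1.00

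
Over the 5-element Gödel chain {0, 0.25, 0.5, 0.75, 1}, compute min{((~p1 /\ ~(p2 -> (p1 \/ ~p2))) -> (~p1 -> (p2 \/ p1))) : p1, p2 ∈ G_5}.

The minimum is attained at p1 = 0, p2 = 0.25:
  ~p1: Gödel ¬ of 0 = 1 (operand is 0)
  ~p2: Gödel ¬ of 0.25 = 0 (operand ≠ 0)
  (p1 \/ ~p2) = max(0, 0) = 0
  (p2 -> (p1 \/ ~p2)): 0.25 > 0, so result = 0
  ~(p2 -> (p1 \/ ~p2)): Gödel ¬ of 0 = 1 (operand is 0)
  (~p1 /\ ~(p2 -> (p1 \/ ~p2))) = min(1, 1) = 1
  ~p1: Gödel ¬ of 0 = 1 (operand is 0)
  (p2 \/ p1) = max(0.25, 0) = 0.25
  (~p1 -> (p2 \/ p1)): 1 > 0.25, so result = 0.25
  ((~p1 /\ ~(p2 -> (p1 \/ ~p2))) -> (~p1 -> (p2 \/ p1))): 1 > 0.25, so result = 0.25
Checking all 25 assignments confirms none give a value below 0.25.

0.25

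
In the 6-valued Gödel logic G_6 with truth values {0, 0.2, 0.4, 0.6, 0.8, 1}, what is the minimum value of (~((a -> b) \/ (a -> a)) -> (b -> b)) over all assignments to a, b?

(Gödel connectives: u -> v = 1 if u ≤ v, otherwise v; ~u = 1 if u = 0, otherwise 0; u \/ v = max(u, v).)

1.00

Every assignment gives 1. For instance at a = 0, b = 0:
  (a -> b): 0 ≤ 0, so result = 1
  (a -> a): 0 ≤ 0, so result = 1
  ((a -> b) \/ (a -> a)) = max(1, 1) = 1
  ~((a -> b) \/ (a -> a)): Gödel ¬ of 1 = 0 (operand ≠ 0)
  (b -> b): 0 ≤ 0, so result = 1
  (~((a -> b) \/ (a -> a)) -> (b -> b)): 0 ≤ 1, so result = 1
All 36 assignments give value 1 — the formula is a G_6-tautology.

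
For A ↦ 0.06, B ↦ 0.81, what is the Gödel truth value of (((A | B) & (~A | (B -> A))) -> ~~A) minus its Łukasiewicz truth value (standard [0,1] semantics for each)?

Gödel evaluation:
  (A | B) = max(0.06, 0.81) = 0.81
  ~A: Gödel ¬ of 0.06 = 0 (operand ≠ 0)
  (B -> A): 0.81 > 0.06, so result = 0.06
  (~A | (B -> A)) = max(0, 0.06) = 0.06
  ((A | B) & (~A | (B -> A))) = min(0.81, 0.06) = 0.06
  ~A: Gödel ¬ of 0.06 = 0 (operand ≠ 0)
  ~~A: Gödel ¬ of 0 = 1 (operand is 0)
  (((A | B) & (~A | (B -> A))) -> ~~A): 0.06 ≤ 1, so result = 1
  Gödel value = 1
Łukasiewicz evaluation:
  (A | B) = max(0.06, 0.81) = 0.81
  ~A: Łukasiewicz ¬ gives 1 − 0.06 = 0.94
  (B -> A): min(1, 1 − 0.81 + 0.06) = 0.25
  (~A | (B -> A)) = max(0.94, 0.25) = 0.94
  ((A | B) & (~A | (B -> A))) = min(0.81, 0.94) = 0.81
  ~A: Łukasiewicz ¬ gives 1 − 0.06 = 0.94
  ~~A: Łukasiewicz ¬ gives 1 − 0.94 = 0.06
  (((A | B) & (~A | (B -> A))) -> ~~A): min(1, 1 − 0.81 + 0.06) = 0.25
  Łukasiewicz value = 0.25
Difference: 1 − 0.25 = 0.75

0.75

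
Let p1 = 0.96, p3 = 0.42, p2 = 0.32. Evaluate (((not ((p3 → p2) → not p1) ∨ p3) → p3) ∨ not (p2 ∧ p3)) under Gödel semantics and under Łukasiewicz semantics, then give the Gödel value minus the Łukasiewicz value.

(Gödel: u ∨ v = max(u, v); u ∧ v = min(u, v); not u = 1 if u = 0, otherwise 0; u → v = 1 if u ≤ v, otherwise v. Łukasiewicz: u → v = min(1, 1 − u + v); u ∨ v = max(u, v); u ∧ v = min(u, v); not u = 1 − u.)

Gödel evaluation:
  (p3 → p2): 0.42 > 0.32, so result = 0.32
  not p1: Gödel ¬ of 0.96 = 0 (operand ≠ 0)
  ((p3 → p2) → not p1): 0.32 > 0, so result = 0
  not ((p3 → p2) → not p1): Gödel ¬ of 0 = 1 (operand is 0)
  (not ((p3 → p2) → not p1) ∨ p3) = max(1, 0.42) = 1
  ((not ((p3 → p2) → not p1) ∨ p3) → p3): 1 > 0.42, so result = 0.42
  (p2 ∧ p3) = min(0.32, 0.42) = 0.32
  not (p2 ∧ p3): Gödel ¬ of 0.32 = 0 (operand ≠ 0)
  (((not ((p3 → p2) → not p1) ∨ p3) → p3) ∨ not (p2 ∧ p3)) = max(0.42, 0) = 0.42
  Gödel value = 0.42
Łukasiewicz evaluation:
  (p3 → p2): min(1, 1 − 0.42 + 0.32) = 0.9
  not p1: Łukasiewicz ¬ gives 1 − 0.96 = 0.04
  ((p3 → p2) → not p1): min(1, 1 − 0.9 + 0.04) = 0.14
  not ((p3 → p2) → not p1): Łukasiewicz ¬ gives 1 − 0.14 = 0.86
  (not ((p3 → p2) → not p1) ∨ p3) = max(0.86, 0.42) = 0.86
  ((not ((p3 → p2) → not p1) ∨ p3) → p3): min(1, 1 − 0.86 + 0.42) = 0.56
  (p2 ∧ p3) = min(0.32, 0.42) = 0.32
  not (p2 ∧ p3): Łukasiewicz ¬ gives 1 − 0.32 = 0.68
  (((not ((p3 → p2) → not p1) ∨ p3) → p3) ∨ not (p2 ∧ p3)) = max(0.56, 0.68) = 0.68
  Łukasiewicz value = 0.68
Difference: 0.42 − 0.68 = -0.26

-0.26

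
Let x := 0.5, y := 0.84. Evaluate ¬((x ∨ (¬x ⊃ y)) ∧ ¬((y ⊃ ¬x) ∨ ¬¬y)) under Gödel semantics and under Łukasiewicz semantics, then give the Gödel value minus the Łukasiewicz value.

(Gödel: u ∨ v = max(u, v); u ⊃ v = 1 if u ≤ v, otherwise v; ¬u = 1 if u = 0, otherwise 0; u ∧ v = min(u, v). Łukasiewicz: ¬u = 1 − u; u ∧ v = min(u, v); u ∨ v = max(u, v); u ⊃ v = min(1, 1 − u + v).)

0.16

Gödel evaluation:
  ¬x: Gödel ¬ of 0.5 = 0 (operand ≠ 0)
  (¬x ⊃ y): 0 ≤ 0.84, so result = 1
  (x ∨ (¬x ⊃ y)) = max(0.5, 1) = 1
  ¬x: Gödel ¬ of 0.5 = 0 (operand ≠ 0)
  (y ⊃ ¬x): 0.84 > 0, so result = 0
  ¬y: Gödel ¬ of 0.84 = 0 (operand ≠ 0)
  ¬¬y: Gödel ¬ of 0 = 1 (operand is 0)
  ((y ⊃ ¬x) ∨ ¬¬y) = max(0, 1) = 1
  ¬((y ⊃ ¬x) ∨ ¬¬y): Gödel ¬ of 1 = 0 (operand ≠ 0)
  ((x ∨ (¬x ⊃ y)) ∧ ¬((y ⊃ ¬x) ∨ ¬¬y)) = min(1, 0) = 0
  ¬((x ∨ (¬x ⊃ y)) ∧ ¬((y ⊃ ¬x) ∨ ¬¬y)): Gödel ¬ of 0 = 1 (operand is 0)
  Gödel value = 1
Łukasiewicz evaluation:
  ¬x: Łukasiewicz ¬ gives 1 − 0.5 = 0.5
  (¬x ⊃ y): min(1, 1 − 0.5 + 0.84) = 1
  (x ∨ (¬x ⊃ y)) = max(0.5, 1) = 1
  ¬x: Łukasiewicz ¬ gives 1 − 0.5 = 0.5
  (y ⊃ ¬x): min(1, 1 − 0.84 + 0.5) = 0.66
  ¬y: Łukasiewicz ¬ gives 1 − 0.84 = 0.16
  ¬¬y: Łukasiewicz ¬ gives 1 − 0.16 = 0.84
  ((y ⊃ ¬x) ∨ ¬¬y) = max(0.66, 0.84) = 0.84
  ¬((y ⊃ ¬x) ∨ ¬¬y): Łukasiewicz ¬ gives 1 − 0.84 = 0.16
  ((x ∨ (¬x ⊃ y)) ∧ ¬((y ⊃ ¬x) ∨ ¬¬y)) = min(1, 0.16) = 0.16
  ¬((x ∨ (¬x ⊃ y)) ∧ ¬((y ⊃ ¬x) ∨ ¬¬y)): Łukasiewicz ¬ gives 1 − 0.16 = 0.84
  Łukasiewicz value = 0.84
Difference: 1 − 0.84 = 0.16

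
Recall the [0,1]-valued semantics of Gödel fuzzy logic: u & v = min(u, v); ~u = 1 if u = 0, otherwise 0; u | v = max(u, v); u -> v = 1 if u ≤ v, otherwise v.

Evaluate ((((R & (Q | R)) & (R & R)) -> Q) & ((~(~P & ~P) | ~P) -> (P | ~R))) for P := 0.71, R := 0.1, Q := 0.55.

0.71

(Q | R) = max(0.55, 0.1) = 0.55
(R & (Q | R)) = min(0.1, 0.55) = 0.1
(R & R) = min(0.1, 0.1) = 0.1
((R & (Q | R)) & (R & R)) = min(0.1, 0.1) = 0.1
(((R & (Q | R)) & (R & R)) -> Q): 0.1 ≤ 0.55, so result = 1
~P: Gödel ¬ of 0.71 = 0 (operand ≠ 0)
~P: Gödel ¬ of 0.71 = 0 (operand ≠ 0)
(~P & ~P) = min(0, 0) = 0
~(~P & ~P): Gödel ¬ of 0 = 1 (operand is 0)
~P: Gödel ¬ of 0.71 = 0 (operand ≠ 0)
(~(~P & ~P) | ~P) = max(1, 0) = 1
~R: Gödel ¬ of 0.1 = 0 (operand ≠ 0)
(P | ~R) = max(0.71, 0) = 0.71
((~(~P & ~P) | ~P) -> (P | ~R)): 1 > 0.71, so result = 0.71
((((R & (Q | R)) & (R & R)) -> Q) & ((~(~P & ~P) | ~P) -> (P | ~R))) = min(1, 0.71) = 0.71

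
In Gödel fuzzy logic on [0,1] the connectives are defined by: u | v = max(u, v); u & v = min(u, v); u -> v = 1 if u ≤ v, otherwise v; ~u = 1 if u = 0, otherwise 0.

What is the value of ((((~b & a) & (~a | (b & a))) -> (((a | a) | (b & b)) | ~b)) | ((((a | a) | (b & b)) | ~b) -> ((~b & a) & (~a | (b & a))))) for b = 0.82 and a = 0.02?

~b: Gödel ¬ of 0.82 = 0 (operand ≠ 0)
(~b & a) = min(0, 0.02) = 0
~a: Gödel ¬ of 0.02 = 0 (operand ≠ 0)
(b & a) = min(0.82, 0.02) = 0.02
(~a | (b & a)) = max(0, 0.02) = 0.02
((~b & a) & (~a | (b & a))) = min(0, 0.02) = 0
(a | a) = max(0.02, 0.02) = 0.02
(b & b) = min(0.82, 0.82) = 0.82
((a | a) | (b & b)) = max(0.02, 0.82) = 0.82
~b: Gödel ¬ of 0.82 = 0 (operand ≠ 0)
(((a | a) | (b & b)) | ~b) = max(0.82, 0) = 0.82
(((~b & a) & (~a | (b & a))) -> (((a | a) | (b & b)) | ~b)): 0 ≤ 0.82, so result = 1
(a | a) = max(0.02, 0.02) = 0.02
(b & b) = min(0.82, 0.82) = 0.82
((a | a) | (b & b)) = max(0.02, 0.82) = 0.82
~b: Gödel ¬ of 0.82 = 0 (operand ≠ 0)
(((a | a) | (b & b)) | ~b) = max(0.82, 0) = 0.82
~b: Gödel ¬ of 0.82 = 0 (operand ≠ 0)
(~b & a) = min(0, 0.02) = 0
~a: Gödel ¬ of 0.02 = 0 (operand ≠ 0)
(b & a) = min(0.82, 0.02) = 0.02
(~a | (b & a)) = max(0, 0.02) = 0.02
((~b & a) & (~a | (b & a))) = min(0, 0.02) = 0
((((a | a) | (b & b)) | ~b) -> ((~b & a) & (~a | (b & a)))): 0.82 > 0, so result = 0
((((~b & a) & (~a | (b & a))) -> (((a | a) | (b & b)) | ~b)) | ((((a | a) | (b & b)) | ~b) -> ((~b & a) & (~a | (b & a))))) = max(1, 0) = 1

1.00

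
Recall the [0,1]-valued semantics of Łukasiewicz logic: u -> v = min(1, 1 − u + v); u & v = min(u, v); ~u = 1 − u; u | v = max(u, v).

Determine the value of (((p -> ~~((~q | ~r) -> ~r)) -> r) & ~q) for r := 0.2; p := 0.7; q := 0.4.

0.20

~q: Łukasiewicz ¬ gives 1 − 0.4 = 0.6
~r: Łukasiewicz ¬ gives 1 − 0.2 = 0.8
(~q | ~r) = max(0.6, 0.8) = 0.8
~r: Łukasiewicz ¬ gives 1 − 0.2 = 0.8
((~q | ~r) -> ~r): min(1, 1 − 0.8 + 0.8) = 1
~((~q | ~r) -> ~r): Łukasiewicz ¬ gives 1 − 1 = 0
~~((~q | ~r) -> ~r): Łukasiewicz ¬ gives 1 − 0 = 1
(p -> ~~((~q | ~r) -> ~r)): min(1, 1 − 0.7 + 1) = 1
((p -> ~~((~q | ~r) -> ~r)) -> r): min(1, 1 − 1 + 0.2) = 0.2
~q: Łukasiewicz ¬ gives 1 − 0.4 = 0.6
(((p -> ~~((~q | ~r) -> ~r)) -> r) & ~q) = min(0.2, 0.6) = 0.2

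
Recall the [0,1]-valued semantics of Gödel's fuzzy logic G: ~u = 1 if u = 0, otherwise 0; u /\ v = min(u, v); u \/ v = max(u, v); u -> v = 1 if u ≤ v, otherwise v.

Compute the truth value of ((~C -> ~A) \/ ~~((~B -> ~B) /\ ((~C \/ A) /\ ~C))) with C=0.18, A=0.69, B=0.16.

1.00

~C: Gödel ¬ of 0.18 = 0 (operand ≠ 0)
~A: Gödel ¬ of 0.69 = 0 (operand ≠ 0)
(~C -> ~A): 0 ≤ 0, so result = 1
~B: Gödel ¬ of 0.16 = 0 (operand ≠ 0)
~B: Gödel ¬ of 0.16 = 0 (operand ≠ 0)
(~B -> ~B): 0 ≤ 0, so result = 1
~C: Gödel ¬ of 0.18 = 0 (operand ≠ 0)
(~C \/ A) = max(0, 0.69) = 0.69
~C: Gödel ¬ of 0.18 = 0 (operand ≠ 0)
((~C \/ A) /\ ~C) = min(0.69, 0) = 0
((~B -> ~B) /\ ((~C \/ A) /\ ~C)) = min(1, 0) = 0
~((~B -> ~B) /\ ((~C \/ A) /\ ~C)): Gödel ¬ of 0 = 1 (operand is 0)
~~((~B -> ~B) /\ ((~C \/ A) /\ ~C)): Gödel ¬ of 1 = 0 (operand ≠ 0)
((~C -> ~A) \/ ~~((~B -> ~B) /\ ((~C \/ A) /\ ~C))) = max(1, 0) = 1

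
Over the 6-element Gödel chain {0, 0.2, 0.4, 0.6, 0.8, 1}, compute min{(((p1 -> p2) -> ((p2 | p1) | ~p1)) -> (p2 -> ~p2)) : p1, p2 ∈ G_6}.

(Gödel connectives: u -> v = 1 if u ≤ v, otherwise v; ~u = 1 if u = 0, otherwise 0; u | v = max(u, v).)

The minimum is attained at p1 = 0, p2 = 0.2:
  (p1 -> p2): 0 ≤ 0.2, so result = 1
  (p2 | p1) = max(0.2, 0) = 0.2
  ~p1: Gödel ¬ of 0 = 1 (operand is 0)
  ((p2 | p1) | ~p1) = max(0.2, 1) = 1
  ((p1 -> p2) -> ((p2 | p1) | ~p1)): 1 ≤ 1, so result = 1
  ~p2: Gödel ¬ of 0.2 = 0 (operand ≠ 0)
  (p2 -> ~p2): 0.2 > 0, so result = 0
  (((p1 -> p2) -> ((p2 | p1) | ~p1)) -> (p2 -> ~p2)): 1 > 0, so result = 0
Checking all 36 assignments confirms none give a value below 0.00.

0.00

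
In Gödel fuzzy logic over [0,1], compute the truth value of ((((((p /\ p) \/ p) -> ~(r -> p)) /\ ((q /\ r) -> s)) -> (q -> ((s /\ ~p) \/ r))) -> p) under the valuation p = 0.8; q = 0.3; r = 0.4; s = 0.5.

(p /\ p) = min(0.8, 0.8) = 0.8
((p /\ p) \/ p) = max(0.8, 0.8) = 0.8
(r -> p): 0.4 ≤ 0.8, so result = 1
~(r -> p): Gödel ¬ of 1 = 0 (operand ≠ 0)
(((p /\ p) \/ p) -> ~(r -> p)): 0.8 > 0, so result = 0
(q /\ r) = min(0.3, 0.4) = 0.3
((q /\ r) -> s): 0.3 ≤ 0.5, so result = 1
((((p /\ p) \/ p) -> ~(r -> p)) /\ ((q /\ r) -> s)) = min(0, 1) = 0
~p: Gödel ¬ of 0.8 = 0 (operand ≠ 0)
(s /\ ~p) = min(0.5, 0) = 0
((s /\ ~p) \/ r) = max(0, 0.4) = 0.4
(q -> ((s /\ ~p) \/ r)): 0.3 ≤ 0.4, so result = 1
(((((p /\ p) \/ p) -> ~(r -> p)) /\ ((q /\ r) -> s)) -> (q -> ((s /\ ~p) \/ r))): 0 ≤ 1, so result = 1
((((((p /\ p) \/ p) -> ~(r -> p)) /\ ((q /\ r) -> s)) -> (q -> ((s /\ ~p) \/ r))) -> p): 1 > 0.8, so result = 0.8

0.80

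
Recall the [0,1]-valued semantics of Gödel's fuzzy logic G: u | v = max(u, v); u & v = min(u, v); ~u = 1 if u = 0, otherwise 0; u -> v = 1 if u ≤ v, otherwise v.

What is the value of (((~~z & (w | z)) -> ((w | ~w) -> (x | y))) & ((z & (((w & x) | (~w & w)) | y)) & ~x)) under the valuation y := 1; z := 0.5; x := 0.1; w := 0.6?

~z: Gödel ¬ of 0.5 = 0 (operand ≠ 0)
~~z: Gödel ¬ of 0 = 1 (operand is 0)
(w | z) = max(0.6, 0.5) = 0.6
(~~z & (w | z)) = min(1, 0.6) = 0.6
~w: Gödel ¬ of 0.6 = 0 (operand ≠ 0)
(w | ~w) = max(0.6, 0) = 0.6
(x | y) = max(0.1, 1) = 1
((w | ~w) -> (x | y)): 0.6 ≤ 1, so result = 1
((~~z & (w | z)) -> ((w | ~w) -> (x | y))): 0.6 ≤ 1, so result = 1
(w & x) = min(0.6, 0.1) = 0.1
~w: Gödel ¬ of 0.6 = 0 (operand ≠ 0)
(~w & w) = min(0, 0.6) = 0
((w & x) | (~w & w)) = max(0.1, 0) = 0.1
(((w & x) | (~w & w)) | y) = max(0.1, 1) = 1
(z & (((w & x) | (~w & w)) | y)) = min(0.5, 1) = 0.5
~x: Gödel ¬ of 0.1 = 0 (operand ≠ 0)
((z & (((w & x) | (~w & w)) | y)) & ~x) = min(0.5, 0) = 0
(((~~z & (w | z)) -> ((w | ~w) -> (x | y))) & ((z & (((w & x) | (~w & w)) | y)) & ~x)) = min(1, 0) = 0

0.00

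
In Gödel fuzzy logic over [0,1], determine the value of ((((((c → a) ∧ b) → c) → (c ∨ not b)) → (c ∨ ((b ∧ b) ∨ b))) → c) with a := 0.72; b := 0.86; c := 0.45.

0.45

(c → a): 0.45 ≤ 0.72, so result = 1
((c → a) ∧ b) = min(1, 0.86) = 0.86
(((c → a) ∧ b) → c): 0.86 > 0.45, so result = 0.45
not b: Gödel ¬ of 0.86 = 0 (operand ≠ 0)
(c ∨ not b) = max(0.45, 0) = 0.45
((((c → a) ∧ b) → c) → (c ∨ not b)): 0.45 ≤ 0.45, so result = 1
(b ∧ b) = min(0.86, 0.86) = 0.86
((b ∧ b) ∨ b) = max(0.86, 0.86) = 0.86
(c ∨ ((b ∧ b) ∨ b)) = max(0.45, 0.86) = 0.86
(((((c → a) ∧ b) → c) → (c ∨ not b)) → (c ∨ ((b ∧ b) ∨ b))): 1 > 0.86, so result = 0.86
((((((c → a) ∧ b) → c) → (c ∨ not b)) → (c ∨ ((b ∧ b) ∨ b))) → c): 0.86 > 0.45, so result = 0.45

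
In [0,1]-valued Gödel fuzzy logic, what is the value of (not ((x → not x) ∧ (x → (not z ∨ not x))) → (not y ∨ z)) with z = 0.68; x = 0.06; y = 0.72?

0.68

not x: Gödel ¬ of 0.06 = 0 (operand ≠ 0)
(x → not x): 0.06 > 0, so result = 0
not z: Gödel ¬ of 0.68 = 0 (operand ≠ 0)
not x: Gödel ¬ of 0.06 = 0 (operand ≠ 0)
(not z ∨ not x) = max(0, 0) = 0
(x → (not z ∨ not x)): 0.06 > 0, so result = 0
((x → not x) ∧ (x → (not z ∨ not x))) = min(0, 0) = 0
not ((x → not x) ∧ (x → (not z ∨ not x))): Gödel ¬ of 0 = 1 (operand is 0)
not y: Gödel ¬ of 0.72 = 0 (operand ≠ 0)
(not y ∨ z) = max(0, 0.68) = 0.68
(not ((x → not x) ∧ (x → (not z ∨ not x))) → (not y ∨ z)): 1 > 0.68, so result = 0.68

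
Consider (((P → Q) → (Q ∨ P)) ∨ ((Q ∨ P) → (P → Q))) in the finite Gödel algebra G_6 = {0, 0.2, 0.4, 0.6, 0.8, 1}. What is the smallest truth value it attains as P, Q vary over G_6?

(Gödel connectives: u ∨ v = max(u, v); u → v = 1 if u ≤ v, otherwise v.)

1.00

Every assignment gives 1. For instance at P = 0, Q = 0:
  (P → Q): 0 ≤ 0, so result = 1
  (Q ∨ P) = max(0, 0) = 0
  ((P → Q) → (Q ∨ P)): 1 > 0, so result = 0
  (Q ∨ P) = max(0, 0) = 0
  (P → Q): 0 ≤ 0, so result = 1
  ((Q ∨ P) → (P → Q)): 0 ≤ 1, so result = 1
  (((P → Q) → (Q ∨ P)) ∨ ((Q ∨ P) → (P → Q))) = max(0, 1) = 1
All 36 assignments give value 1 — the formula is a G_6-tautology.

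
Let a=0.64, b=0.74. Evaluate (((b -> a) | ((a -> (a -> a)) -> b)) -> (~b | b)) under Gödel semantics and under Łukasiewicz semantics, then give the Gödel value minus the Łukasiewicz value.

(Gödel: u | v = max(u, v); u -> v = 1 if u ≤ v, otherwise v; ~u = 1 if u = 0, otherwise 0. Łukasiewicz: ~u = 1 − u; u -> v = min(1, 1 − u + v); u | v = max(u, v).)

0.16

Gödel evaluation:
  (b -> a): 0.74 > 0.64, so result = 0.64
  (a -> a): 0.64 ≤ 0.64, so result = 1
  (a -> (a -> a)): 0.64 ≤ 1, so result = 1
  ((a -> (a -> a)) -> b): 1 > 0.74, so result = 0.74
  ((b -> a) | ((a -> (a -> a)) -> b)) = max(0.64, 0.74) = 0.74
  ~b: Gödel ¬ of 0.74 = 0 (operand ≠ 0)
  (~b | b) = max(0, 0.74) = 0.74
  (((b -> a) | ((a -> (a -> a)) -> b)) -> (~b | b)): 0.74 ≤ 0.74, so result = 1
  Gödel value = 1
Łukasiewicz evaluation:
  (b -> a): min(1, 1 − 0.74 + 0.64) = 0.9
  (a -> a): min(1, 1 − 0.64 + 0.64) = 1
  (a -> (a -> a)): min(1, 1 − 0.64 + 1) = 1
  ((a -> (a -> a)) -> b): min(1, 1 − 1 + 0.74) = 0.74
  ((b -> a) | ((a -> (a -> a)) -> b)) = max(0.9, 0.74) = 0.9
  ~b: Łukasiewicz ¬ gives 1 − 0.74 = 0.26
  (~b | b) = max(0.26, 0.74) = 0.74
  (((b -> a) | ((a -> (a -> a)) -> b)) -> (~b | b)): min(1, 1 − 0.9 + 0.74) = 0.84
  Łukasiewicz value = 0.84
Difference: 1 − 0.84 = 0.16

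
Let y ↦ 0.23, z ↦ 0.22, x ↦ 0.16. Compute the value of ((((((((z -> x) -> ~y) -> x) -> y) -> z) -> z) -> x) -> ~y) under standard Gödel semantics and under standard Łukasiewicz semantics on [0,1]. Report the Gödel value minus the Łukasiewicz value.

Gödel evaluation:
  (z -> x): 0.22 > 0.16, so result = 0.16
  ~y: Gödel ¬ of 0.23 = 0 (operand ≠ 0)
  ((z -> x) -> ~y): 0.16 > 0, so result = 0
  (((z -> x) -> ~y) -> x): 0 ≤ 0.16, so result = 1
  ((((z -> x) -> ~y) -> x) -> y): 1 > 0.23, so result = 0.23
  (((((z -> x) -> ~y) -> x) -> y) -> z): 0.23 > 0.22, so result = 0.22
  ((((((z -> x) -> ~y) -> x) -> y) -> z) -> z): 0.22 ≤ 0.22, so result = 1
  (((((((z -> x) -> ~y) -> x) -> y) -> z) -> z) -> x): 1 > 0.16, so result = 0.16
  ~y: Gödel ¬ of 0.23 = 0 (operand ≠ 0)
  ((((((((z -> x) -> ~y) -> x) -> y) -> z) -> z) -> x) -> ~y): 0.16 > 0, so result = 0
  Gödel value = 0
Łukasiewicz evaluation:
  (z -> x): min(1, 1 − 0.22 + 0.16) = 0.94
  ~y: Łukasiewicz ¬ gives 1 − 0.23 = 0.77
  ((z -> x) -> ~y): min(1, 1 − 0.94 + 0.77) = 0.83
  (((z -> x) -> ~y) -> x): min(1, 1 − 0.83 + 0.16) = 0.33
  ((((z -> x) -> ~y) -> x) -> y): min(1, 1 − 0.33 + 0.23) = 0.9
  (((((z -> x) -> ~y) -> x) -> y) -> z): min(1, 1 − 0.9 + 0.22) = 0.32
  ((((((z -> x) -> ~y) -> x) -> y) -> z) -> z): min(1, 1 − 0.32 + 0.22) = 0.9
  (((((((z -> x) -> ~y) -> x) -> y) -> z) -> z) -> x): min(1, 1 − 0.9 + 0.16) = 0.26
  ~y: Łukasiewicz ¬ gives 1 − 0.23 = 0.77
  ((((((((z -> x) -> ~y) -> x) -> y) -> z) -> z) -> x) -> ~y): min(1, 1 − 0.26 + 0.77) = 1
  Łukasiewicz value = 1
Difference: 0 − 1 = -1.00

-1.00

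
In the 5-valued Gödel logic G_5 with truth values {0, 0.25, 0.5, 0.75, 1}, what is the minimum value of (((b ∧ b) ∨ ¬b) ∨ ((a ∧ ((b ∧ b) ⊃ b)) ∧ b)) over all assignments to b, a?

The minimum is attained at b = 0.25, a = 0:
  (b ∧ b) = min(0.25, 0.25) = 0.25
  ¬b: Gödel ¬ of 0.25 = 0 (operand ≠ 0)
  ((b ∧ b) ∨ ¬b) = max(0.25, 0) = 0.25
  (b ∧ b) = min(0.25, 0.25) = 0.25
  ((b ∧ b) ⊃ b): 0.25 ≤ 0.25, so result = 1
  (a ∧ ((b ∧ b) ⊃ b)) = min(0, 1) = 0
  ((a ∧ ((b ∧ b) ⊃ b)) ∧ b) = min(0, 0.25) = 0
  (((b ∧ b) ∨ ¬b) ∨ ((a ∧ ((b ∧ b) ⊃ b)) ∧ b)) = max(0.25, 0) = 0.25
Checking all 25 assignments confirms none give a value below 0.25.

0.25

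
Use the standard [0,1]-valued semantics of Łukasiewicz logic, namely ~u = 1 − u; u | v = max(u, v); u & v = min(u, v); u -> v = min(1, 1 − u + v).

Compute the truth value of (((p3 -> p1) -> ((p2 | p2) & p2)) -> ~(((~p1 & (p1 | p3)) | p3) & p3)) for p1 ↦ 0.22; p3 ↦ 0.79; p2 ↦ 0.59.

(p3 -> p1): min(1, 1 − 0.79 + 0.22) = 0.43
(p2 | p2) = max(0.59, 0.59) = 0.59
((p2 | p2) & p2) = min(0.59, 0.59) = 0.59
((p3 -> p1) -> ((p2 | p2) & p2)): min(1, 1 − 0.43 + 0.59) = 1
~p1: Łukasiewicz ¬ gives 1 − 0.22 = 0.78
(p1 | p3) = max(0.22, 0.79) = 0.79
(~p1 & (p1 | p3)) = min(0.78, 0.79) = 0.78
((~p1 & (p1 | p3)) | p3) = max(0.78, 0.79) = 0.79
(((~p1 & (p1 | p3)) | p3) & p3) = min(0.79, 0.79) = 0.79
~(((~p1 & (p1 | p3)) | p3) & p3): Łukasiewicz ¬ gives 1 − 0.79 = 0.21
(((p3 -> p1) -> ((p2 | p2) & p2)) -> ~(((~p1 & (p1 | p3)) | p3) & p3)): min(1, 1 − 1 + 0.21) = 0.21

0.21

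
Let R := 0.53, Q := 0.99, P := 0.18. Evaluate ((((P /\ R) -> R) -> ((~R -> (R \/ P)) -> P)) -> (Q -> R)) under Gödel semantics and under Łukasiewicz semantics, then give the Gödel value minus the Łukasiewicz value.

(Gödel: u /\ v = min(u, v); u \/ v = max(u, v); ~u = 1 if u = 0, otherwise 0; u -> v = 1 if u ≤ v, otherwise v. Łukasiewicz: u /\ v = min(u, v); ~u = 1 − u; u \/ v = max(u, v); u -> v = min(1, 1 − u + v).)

Gödel evaluation:
  (P /\ R) = min(0.18, 0.53) = 0.18
  ((P /\ R) -> R): 0.18 ≤ 0.53, so result = 1
  ~R: Gödel ¬ of 0.53 = 0 (operand ≠ 0)
  (R \/ P) = max(0.53, 0.18) = 0.53
  (~R -> (R \/ P)): 0 ≤ 0.53, so result = 1
  ((~R -> (R \/ P)) -> P): 1 > 0.18, so result = 0.18
  (((P /\ R) -> R) -> ((~R -> (R \/ P)) -> P)): 1 > 0.18, so result = 0.18
  (Q -> R): 0.99 > 0.53, so result = 0.53
  ((((P /\ R) -> R) -> ((~R -> (R \/ P)) -> P)) -> (Q -> R)): 0.18 ≤ 0.53, so result = 1
  Gödel value = 1
Łukasiewicz evaluation:
  (P /\ R) = min(0.18, 0.53) = 0.18
  ((P /\ R) -> R): min(1, 1 − 0.18 + 0.53) = 1
  ~R: Łukasiewicz ¬ gives 1 − 0.53 = 0.47
  (R \/ P) = max(0.53, 0.18) = 0.53
  (~R -> (R \/ P)): min(1, 1 − 0.47 + 0.53) = 1
  ((~R -> (R \/ P)) -> P): min(1, 1 − 1 + 0.18) = 0.18
  (((P /\ R) -> R) -> ((~R -> (R \/ P)) -> P)): min(1, 1 − 1 + 0.18) = 0.18
  (Q -> R): min(1, 1 − 0.99 + 0.53) = 0.54
  ((((P /\ R) -> R) -> ((~R -> (R \/ P)) -> P)) -> (Q -> R)): min(1, 1 − 0.18 + 0.54) = 1
  Łukasiewicz value = 1
Difference: 1 − 1 = 0.00

0.00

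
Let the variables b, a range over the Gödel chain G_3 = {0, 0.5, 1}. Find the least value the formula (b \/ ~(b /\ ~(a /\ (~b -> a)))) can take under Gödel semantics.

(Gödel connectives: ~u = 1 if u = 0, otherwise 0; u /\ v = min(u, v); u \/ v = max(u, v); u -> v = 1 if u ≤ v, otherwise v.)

The minimum is attained at b = 0.5, a = 0:
  ~b: Gödel ¬ of 0.5 = 0 (operand ≠ 0)
  (~b -> a): 0 ≤ 0, so result = 1
  (a /\ (~b -> a)) = min(0, 1) = 0
  ~(a /\ (~b -> a)): Gödel ¬ of 0 = 1 (operand is 0)
  (b /\ ~(a /\ (~b -> a))) = min(0.5, 1) = 0.5
  ~(b /\ ~(a /\ (~b -> a))): Gödel ¬ of 0.5 = 0 (operand ≠ 0)
  (b \/ ~(b /\ ~(a /\ (~b -> a)))) = max(0.5, 0) = 0.5
Checking all 9 assignments confirms none give a value below 0.50.

0.50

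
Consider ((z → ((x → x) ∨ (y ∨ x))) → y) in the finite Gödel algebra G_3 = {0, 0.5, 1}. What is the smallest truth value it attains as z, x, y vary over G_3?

The minimum is attained at z = 0, x = 0, y = 0:
  (x → x): 0 ≤ 0, so result = 1
  (y ∨ x) = max(0, 0) = 0
  ((x → x) ∨ (y ∨ x)) = max(1, 0) = 1
  (z → ((x → x) ∨ (y ∨ x))): 0 ≤ 1, so result = 1
  ((z → ((x → x) ∨ (y ∨ x))) → y): 1 > 0, so result = 0
Checking all 27 assignments confirms none give a value below 0.00.

0.00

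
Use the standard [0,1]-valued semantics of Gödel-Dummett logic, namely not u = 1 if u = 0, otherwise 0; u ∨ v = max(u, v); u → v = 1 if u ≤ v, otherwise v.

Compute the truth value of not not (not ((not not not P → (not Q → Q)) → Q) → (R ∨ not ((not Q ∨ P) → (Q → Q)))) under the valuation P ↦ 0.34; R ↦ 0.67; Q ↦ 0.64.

not P: Gödel ¬ of 0.34 = 0 (operand ≠ 0)
not not P: Gödel ¬ of 0 = 1 (operand is 0)
not not not P: Gödel ¬ of 1 = 0 (operand ≠ 0)
not Q: Gödel ¬ of 0.64 = 0 (operand ≠ 0)
(not Q → Q): 0 ≤ 0.64, so result = 1
(not not not P → (not Q → Q)): 0 ≤ 1, so result = 1
((not not not P → (not Q → Q)) → Q): 1 > 0.64, so result = 0.64
not ((not not not P → (not Q → Q)) → Q): Gödel ¬ of 0.64 = 0 (operand ≠ 0)
not Q: Gödel ¬ of 0.64 = 0 (operand ≠ 0)
(not Q ∨ P) = max(0, 0.34) = 0.34
(Q → Q): 0.64 ≤ 0.64, so result = 1
((not Q ∨ P) → (Q → Q)): 0.34 ≤ 1, so result = 1
not ((not Q ∨ P) → (Q → Q)): Gödel ¬ of 1 = 0 (operand ≠ 0)
(R ∨ not ((not Q ∨ P) → (Q → Q))) = max(0.67, 0) = 0.67
(not ((not not not P → (not Q → Q)) → Q) → (R ∨ not ((not Q ∨ P) → (Q → Q)))): 0 ≤ 0.67, so result = 1
not (not ((not not not P → (not Q → Q)) → Q) → (R ∨ not ((not Q ∨ P) → (Q → Q)))): Gödel ¬ of 1 = 0 (operand ≠ 0)
not not (not ((not not not P → (not Q → Q)) → Q) → (R ∨ not ((not Q ∨ P) → (Q → Q)))): Gödel ¬ of 0 = 1 (operand is 0)

1.00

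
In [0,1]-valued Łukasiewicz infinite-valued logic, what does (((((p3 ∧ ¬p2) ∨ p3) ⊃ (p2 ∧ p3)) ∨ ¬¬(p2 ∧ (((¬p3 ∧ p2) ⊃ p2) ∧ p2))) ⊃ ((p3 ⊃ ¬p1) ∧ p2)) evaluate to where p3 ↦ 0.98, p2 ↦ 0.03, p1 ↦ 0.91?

0.98

¬p2: Łukasiewicz ¬ gives 1 − 0.03 = 0.97
(p3 ∧ ¬p2) = min(0.98, 0.97) = 0.97
((p3 ∧ ¬p2) ∨ p3) = max(0.97, 0.98) = 0.98
(p2 ∧ p3) = min(0.03, 0.98) = 0.03
(((p3 ∧ ¬p2) ∨ p3) ⊃ (p2 ∧ p3)): min(1, 1 − 0.98 + 0.03) = 0.05
¬p3: Łukasiewicz ¬ gives 1 − 0.98 = 0.02
(¬p3 ∧ p2) = min(0.02, 0.03) = 0.02
((¬p3 ∧ p2) ⊃ p2): min(1, 1 − 0.02 + 0.03) = 1
(((¬p3 ∧ p2) ⊃ p2) ∧ p2) = min(1, 0.03) = 0.03
(p2 ∧ (((¬p3 ∧ p2) ⊃ p2) ∧ p2)) = min(0.03, 0.03) = 0.03
¬(p2 ∧ (((¬p3 ∧ p2) ⊃ p2) ∧ p2)): Łukasiewicz ¬ gives 1 − 0.03 = 0.97
¬¬(p2 ∧ (((¬p3 ∧ p2) ⊃ p2) ∧ p2)): Łukasiewicz ¬ gives 1 − 0.97 = 0.03
((((p3 ∧ ¬p2) ∨ p3) ⊃ (p2 ∧ p3)) ∨ ¬¬(p2 ∧ (((¬p3 ∧ p2) ⊃ p2) ∧ p2))) = max(0.05, 0.03) = 0.05
¬p1: Łukasiewicz ¬ gives 1 − 0.91 = 0.09
(p3 ⊃ ¬p1): min(1, 1 − 0.98 + 0.09) = 0.11
((p3 ⊃ ¬p1) ∧ p2) = min(0.11, 0.03) = 0.03
(((((p3 ∧ ¬p2) ∨ p3) ⊃ (p2 ∧ p3)) ∨ ¬¬(p2 ∧ (((¬p3 ∧ p2) ⊃ p2) ∧ p2))) ⊃ ((p3 ⊃ ¬p1) ∧ p2)): min(1, 1 − 0.05 + 0.03) = 0.98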